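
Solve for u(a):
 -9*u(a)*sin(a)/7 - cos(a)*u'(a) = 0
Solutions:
 u(a) = C1*cos(a)^(9/7)


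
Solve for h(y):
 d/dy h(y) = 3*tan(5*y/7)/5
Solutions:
 h(y) = C1 - 21*log(cos(5*y/7))/25


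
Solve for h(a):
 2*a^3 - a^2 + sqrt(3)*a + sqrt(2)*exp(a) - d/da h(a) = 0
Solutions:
 h(a) = C1 + a^4/2 - a^3/3 + sqrt(3)*a^2/2 + sqrt(2)*exp(a)


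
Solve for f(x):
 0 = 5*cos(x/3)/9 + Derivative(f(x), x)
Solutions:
 f(x) = C1 - 5*sin(x/3)/3


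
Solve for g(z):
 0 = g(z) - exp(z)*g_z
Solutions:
 g(z) = C1*exp(-exp(-z))


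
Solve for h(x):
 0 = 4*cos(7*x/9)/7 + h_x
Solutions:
 h(x) = C1 - 36*sin(7*x/9)/49


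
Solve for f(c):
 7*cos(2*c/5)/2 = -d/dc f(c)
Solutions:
 f(c) = C1 - 35*sin(2*c/5)/4


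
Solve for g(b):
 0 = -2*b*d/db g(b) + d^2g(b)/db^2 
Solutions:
 g(b) = C1 + C2*erfi(b)


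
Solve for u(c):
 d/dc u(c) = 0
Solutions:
 u(c) = C1


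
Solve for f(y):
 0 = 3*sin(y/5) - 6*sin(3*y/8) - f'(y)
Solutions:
 f(y) = C1 - 15*cos(y/5) + 16*cos(3*y/8)


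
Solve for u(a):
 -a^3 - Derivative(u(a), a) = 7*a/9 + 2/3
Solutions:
 u(a) = C1 - a^4/4 - 7*a^2/18 - 2*a/3


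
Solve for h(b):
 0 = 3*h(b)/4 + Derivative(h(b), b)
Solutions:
 h(b) = C1*exp(-3*b/4)


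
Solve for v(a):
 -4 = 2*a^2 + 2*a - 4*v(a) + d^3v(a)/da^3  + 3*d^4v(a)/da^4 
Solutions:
 v(a) = C1*exp(a*(-24 - 10*2^(2/3)/(167/27 + sqrt(41))^(1/3) + 9*2^(1/3)*(167/27 + sqrt(41))^(1/3))/54)*sin(sqrt(3)*a*(20/(334/27 + 2*sqrt(41))^(1/3) + 9*(334/27 + 2*sqrt(41))^(1/3))/54) + C2*exp(a*(-24 - 10*2^(2/3)/(167/27 + sqrt(41))^(1/3) + 9*2^(1/3)*(167/27 + sqrt(41))^(1/3))/54)*cos(sqrt(3)*a*(20/(334/27 + 2*sqrt(41))^(1/3) + 9*(334/27 + 2*sqrt(41))^(1/3))/54) + C3*exp(a) + C4*exp(a*(-9*2^(1/3)*(167/27 + sqrt(41))^(1/3) - 12 + 10*2^(2/3)/(167/27 + sqrt(41))^(1/3))/27) + a^2/2 + a/2 + 1


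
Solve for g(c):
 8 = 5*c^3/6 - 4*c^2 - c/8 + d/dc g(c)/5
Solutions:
 g(c) = C1 - 25*c^4/24 + 20*c^3/3 + 5*c^2/16 + 40*c


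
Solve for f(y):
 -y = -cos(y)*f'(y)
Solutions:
 f(y) = C1 + Integral(y/cos(y), y)


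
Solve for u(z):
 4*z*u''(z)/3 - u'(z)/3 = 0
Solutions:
 u(z) = C1 + C2*z^(5/4)


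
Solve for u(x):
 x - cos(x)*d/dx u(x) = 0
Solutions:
 u(x) = C1 + Integral(x/cos(x), x)


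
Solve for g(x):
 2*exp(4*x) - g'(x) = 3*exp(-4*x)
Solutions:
 g(x) = C1 + exp(4*x)/2 + 3*exp(-4*x)/4


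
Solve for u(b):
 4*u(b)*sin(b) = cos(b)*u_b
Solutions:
 u(b) = C1/cos(b)^4


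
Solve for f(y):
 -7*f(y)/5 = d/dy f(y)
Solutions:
 f(y) = C1*exp(-7*y/5)


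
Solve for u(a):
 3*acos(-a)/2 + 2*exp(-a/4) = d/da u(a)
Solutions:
 u(a) = C1 + 3*a*acos(-a)/2 + 3*sqrt(1 - a^2)/2 - 8*exp(-a/4)


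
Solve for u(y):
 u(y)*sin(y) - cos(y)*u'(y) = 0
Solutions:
 u(y) = C1/cos(y)


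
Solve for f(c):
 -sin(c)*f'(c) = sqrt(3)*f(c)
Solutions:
 f(c) = C1*(cos(c) + 1)^(sqrt(3)/2)/(cos(c) - 1)^(sqrt(3)/2)


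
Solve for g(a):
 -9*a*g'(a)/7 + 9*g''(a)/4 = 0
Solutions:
 g(a) = C1 + C2*erfi(sqrt(14)*a/7)


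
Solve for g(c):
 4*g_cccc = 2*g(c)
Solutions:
 g(c) = C1*exp(-2^(3/4)*c/2) + C2*exp(2^(3/4)*c/2) + C3*sin(2^(3/4)*c/2) + C4*cos(2^(3/4)*c/2)


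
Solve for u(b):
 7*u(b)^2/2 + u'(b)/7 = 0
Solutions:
 u(b) = 2/(C1 + 49*b)


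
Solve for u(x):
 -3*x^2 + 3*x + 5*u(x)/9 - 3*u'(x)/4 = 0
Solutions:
 u(x) = C1*exp(20*x/27) + 27*x^2/5 + 459*x/50 + 12393/1000


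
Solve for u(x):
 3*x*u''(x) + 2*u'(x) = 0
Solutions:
 u(x) = C1 + C2*x^(1/3)


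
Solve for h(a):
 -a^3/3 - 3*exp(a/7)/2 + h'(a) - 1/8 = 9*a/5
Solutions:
 h(a) = C1 + a^4/12 + 9*a^2/10 + a/8 + 21*exp(a/7)/2


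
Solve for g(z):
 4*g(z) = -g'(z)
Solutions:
 g(z) = C1*exp(-4*z)


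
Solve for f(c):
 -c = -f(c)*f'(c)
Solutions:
 f(c) = -sqrt(C1 + c^2)
 f(c) = sqrt(C1 + c^2)


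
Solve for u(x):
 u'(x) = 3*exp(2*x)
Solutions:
 u(x) = C1 + 3*exp(2*x)/2


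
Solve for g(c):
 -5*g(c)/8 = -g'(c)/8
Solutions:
 g(c) = C1*exp(5*c)


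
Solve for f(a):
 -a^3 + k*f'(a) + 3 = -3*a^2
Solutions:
 f(a) = C1 + a^4/(4*k) - a^3/k - 3*a/k


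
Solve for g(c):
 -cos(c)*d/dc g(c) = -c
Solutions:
 g(c) = C1 + Integral(c/cos(c), c)


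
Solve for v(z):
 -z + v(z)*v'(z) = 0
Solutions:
 v(z) = -sqrt(C1 + z^2)
 v(z) = sqrt(C1 + z^2)


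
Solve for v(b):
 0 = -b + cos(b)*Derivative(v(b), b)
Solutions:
 v(b) = C1 + Integral(b/cos(b), b)


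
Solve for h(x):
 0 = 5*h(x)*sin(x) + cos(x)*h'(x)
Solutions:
 h(x) = C1*cos(x)^5


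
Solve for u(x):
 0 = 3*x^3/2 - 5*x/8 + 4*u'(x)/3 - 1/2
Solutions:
 u(x) = C1 - 9*x^4/32 + 15*x^2/64 + 3*x/8


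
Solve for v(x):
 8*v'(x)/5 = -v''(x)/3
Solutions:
 v(x) = C1 + C2*exp(-24*x/5)


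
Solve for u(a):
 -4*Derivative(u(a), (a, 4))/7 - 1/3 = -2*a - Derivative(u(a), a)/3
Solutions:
 u(a) = C1 + C4*exp(126^(1/3)*a/6) - 3*a^2 + a + (C2*sin(14^(1/3)*3^(1/6)*a/4) + C3*cos(14^(1/3)*3^(1/6)*a/4))*exp(-126^(1/3)*a/12)


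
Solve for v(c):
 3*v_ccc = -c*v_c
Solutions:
 v(c) = C1 + Integral(C2*airyai(-3^(2/3)*c/3) + C3*airybi(-3^(2/3)*c/3), c)


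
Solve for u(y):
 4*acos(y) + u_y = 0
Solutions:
 u(y) = C1 - 4*y*acos(y) + 4*sqrt(1 - y^2)


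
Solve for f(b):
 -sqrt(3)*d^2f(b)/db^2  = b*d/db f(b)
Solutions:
 f(b) = C1 + C2*erf(sqrt(2)*3^(3/4)*b/6)


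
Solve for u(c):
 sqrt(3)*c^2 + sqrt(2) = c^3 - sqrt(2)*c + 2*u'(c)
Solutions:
 u(c) = C1 - c^4/8 + sqrt(3)*c^3/6 + sqrt(2)*c^2/4 + sqrt(2)*c/2


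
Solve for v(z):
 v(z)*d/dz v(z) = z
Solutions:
 v(z) = -sqrt(C1 + z^2)
 v(z) = sqrt(C1 + z^2)


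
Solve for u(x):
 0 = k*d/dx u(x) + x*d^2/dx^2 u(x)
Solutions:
 u(x) = C1 + x^(1 - re(k))*(C2*sin(log(x)*Abs(im(k))) + C3*cos(log(x)*im(k)))


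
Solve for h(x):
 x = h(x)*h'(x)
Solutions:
 h(x) = -sqrt(C1 + x^2)
 h(x) = sqrt(C1 + x^2)


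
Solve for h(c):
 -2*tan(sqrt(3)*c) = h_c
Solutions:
 h(c) = C1 + 2*sqrt(3)*log(cos(sqrt(3)*c))/3


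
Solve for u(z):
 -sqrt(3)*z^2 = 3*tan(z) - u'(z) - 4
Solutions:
 u(z) = C1 + sqrt(3)*z^3/3 - 4*z - 3*log(cos(z))


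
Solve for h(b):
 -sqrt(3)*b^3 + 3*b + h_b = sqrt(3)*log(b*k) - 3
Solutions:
 h(b) = C1 + sqrt(3)*b^4/4 - 3*b^2/2 + sqrt(3)*b*log(b*k) + b*(-3 - sqrt(3))


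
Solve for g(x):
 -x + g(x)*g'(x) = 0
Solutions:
 g(x) = -sqrt(C1 + x^2)
 g(x) = sqrt(C1 + x^2)


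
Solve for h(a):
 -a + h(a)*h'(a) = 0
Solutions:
 h(a) = -sqrt(C1 + a^2)
 h(a) = sqrt(C1 + a^2)


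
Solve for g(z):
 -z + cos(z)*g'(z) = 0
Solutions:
 g(z) = C1 + Integral(z/cos(z), z)


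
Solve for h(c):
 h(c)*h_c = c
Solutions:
 h(c) = -sqrt(C1 + c^2)
 h(c) = sqrt(C1 + c^2)


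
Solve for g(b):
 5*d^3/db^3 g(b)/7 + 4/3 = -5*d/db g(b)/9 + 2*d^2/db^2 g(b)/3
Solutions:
 g(b) = C1 - 12*b/5 + (C2*sin(sqrt(14)*b/5) + C3*cos(sqrt(14)*b/5))*exp(7*b/15)


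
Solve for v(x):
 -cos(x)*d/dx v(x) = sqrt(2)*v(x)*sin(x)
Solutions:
 v(x) = C1*cos(x)^(sqrt(2))


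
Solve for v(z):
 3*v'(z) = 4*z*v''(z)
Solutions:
 v(z) = C1 + C2*z^(7/4)


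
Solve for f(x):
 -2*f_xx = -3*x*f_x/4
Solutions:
 f(x) = C1 + C2*erfi(sqrt(3)*x/4)


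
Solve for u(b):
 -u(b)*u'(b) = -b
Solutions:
 u(b) = -sqrt(C1 + b^2)
 u(b) = sqrt(C1 + b^2)


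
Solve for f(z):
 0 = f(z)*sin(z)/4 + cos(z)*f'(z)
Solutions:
 f(z) = C1*cos(z)^(1/4)


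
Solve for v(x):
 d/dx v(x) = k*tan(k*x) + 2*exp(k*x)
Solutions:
 v(x) = C1 + k*Piecewise((-log(cos(k*x))/k, Ne(k, 0)), (0, True)) + 2*Piecewise((exp(k*x)/k, Ne(k, 0)), (x, True))


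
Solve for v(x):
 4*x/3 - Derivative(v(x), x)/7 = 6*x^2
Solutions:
 v(x) = C1 - 14*x^3 + 14*x^2/3


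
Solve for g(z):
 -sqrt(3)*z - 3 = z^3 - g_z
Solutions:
 g(z) = C1 + z^4/4 + sqrt(3)*z^2/2 + 3*z


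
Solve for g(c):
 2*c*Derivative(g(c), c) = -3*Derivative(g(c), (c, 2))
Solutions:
 g(c) = C1 + C2*erf(sqrt(3)*c/3)


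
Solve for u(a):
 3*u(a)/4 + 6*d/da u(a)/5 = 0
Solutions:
 u(a) = C1*exp(-5*a/8)


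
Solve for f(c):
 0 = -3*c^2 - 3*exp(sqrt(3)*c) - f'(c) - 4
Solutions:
 f(c) = C1 - c^3 - 4*c - sqrt(3)*exp(sqrt(3)*c)


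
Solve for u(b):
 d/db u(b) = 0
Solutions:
 u(b) = C1


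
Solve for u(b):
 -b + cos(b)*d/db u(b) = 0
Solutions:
 u(b) = C1 + Integral(b/cos(b), b)


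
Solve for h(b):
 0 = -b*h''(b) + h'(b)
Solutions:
 h(b) = C1 + C2*b^2


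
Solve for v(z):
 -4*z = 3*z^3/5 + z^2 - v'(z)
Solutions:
 v(z) = C1 + 3*z^4/20 + z^3/3 + 2*z^2


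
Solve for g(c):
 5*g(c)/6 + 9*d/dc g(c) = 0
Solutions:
 g(c) = C1*exp(-5*c/54)


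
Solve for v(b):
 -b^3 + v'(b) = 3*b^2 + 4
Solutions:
 v(b) = C1 + b^4/4 + b^3 + 4*b


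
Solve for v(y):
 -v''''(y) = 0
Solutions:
 v(y) = C1 + C2*y + C3*y^2 + C4*y^3


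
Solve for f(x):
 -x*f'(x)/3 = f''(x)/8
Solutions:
 f(x) = C1 + C2*erf(2*sqrt(3)*x/3)


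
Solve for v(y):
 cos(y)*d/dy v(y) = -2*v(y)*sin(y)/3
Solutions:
 v(y) = C1*cos(y)^(2/3)


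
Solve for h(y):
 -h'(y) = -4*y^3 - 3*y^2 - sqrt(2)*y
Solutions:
 h(y) = C1 + y^4 + y^3 + sqrt(2)*y^2/2


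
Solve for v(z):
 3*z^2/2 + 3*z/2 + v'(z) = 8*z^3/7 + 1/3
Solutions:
 v(z) = C1 + 2*z^4/7 - z^3/2 - 3*z^2/4 + z/3


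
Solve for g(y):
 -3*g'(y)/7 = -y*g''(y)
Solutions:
 g(y) = C1 + C2*y^(10/7)


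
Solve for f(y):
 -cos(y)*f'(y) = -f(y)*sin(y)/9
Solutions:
 f(y) = C1/cos(y)^(1/9)


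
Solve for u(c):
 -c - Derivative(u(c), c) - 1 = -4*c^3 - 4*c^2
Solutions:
 u(c) = C1 + c^4 + 4*c^3/3 - c^2/2 - c


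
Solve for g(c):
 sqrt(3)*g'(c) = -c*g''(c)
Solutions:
 g(c) = C1 + C2*c^(1 - sqrt(3))


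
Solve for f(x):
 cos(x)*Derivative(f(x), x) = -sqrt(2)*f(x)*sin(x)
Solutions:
 f(x) = C1*cos(x)^(sqrt(2))


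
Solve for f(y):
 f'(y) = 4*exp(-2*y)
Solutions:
 f(y) = C1 - 2*exp(-2*y)


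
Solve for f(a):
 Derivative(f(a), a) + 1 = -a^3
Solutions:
 f(a) = C1 - a^4/4 - a


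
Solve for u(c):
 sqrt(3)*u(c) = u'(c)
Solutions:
 u(c) = C1*exp(sqrt(3)*c)


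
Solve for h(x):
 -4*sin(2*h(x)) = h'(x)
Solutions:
 h(x) = pi - acos((-C1 - exp(16*x))/(C1 - exp(16*x)))/2
 h(x) = acos((-C1 - exp(16*x))/(C1 - exp(16*x)))/2


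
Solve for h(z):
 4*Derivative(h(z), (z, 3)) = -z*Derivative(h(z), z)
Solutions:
 h(z) = C1 + Integral(C2*airyai(-2^(1/3)*z/2) + C3*airybi(-2^(1/3)*z/2), z)


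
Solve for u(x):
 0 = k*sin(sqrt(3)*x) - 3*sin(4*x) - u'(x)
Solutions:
 u(x) = C1 - sqrt(3)*k*cos(sqrt(3)*x)/3 + 3*cos(4*x)/4


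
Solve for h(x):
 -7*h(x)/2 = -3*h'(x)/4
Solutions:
 h(x) = C1*exp(14*x/3)


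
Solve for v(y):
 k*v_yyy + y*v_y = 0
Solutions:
 v(y) = C1 + Integral(C2*airyai(y*(-1/k)^(1/3)) + C3*airybi(y*(-1/k)^(1/3)), y)


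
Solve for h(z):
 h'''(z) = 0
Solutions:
 h(z) = C1 + C2*z + C3*z^2


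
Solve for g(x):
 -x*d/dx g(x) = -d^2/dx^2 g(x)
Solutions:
 g(x) = C1 + C2*erfi(sqrt(2)*x/2)


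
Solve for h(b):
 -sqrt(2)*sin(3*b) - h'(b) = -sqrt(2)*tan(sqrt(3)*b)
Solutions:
 h(b) = C1 - sqrt(6)*log(cos(sqrt(3)*b))/3 + sqrt(2)*cos(3*b)/3


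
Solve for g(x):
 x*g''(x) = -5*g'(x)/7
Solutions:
 g(x) = C1 + C2*x^(2/7)


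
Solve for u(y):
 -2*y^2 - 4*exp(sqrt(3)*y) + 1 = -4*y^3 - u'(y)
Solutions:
 u(y) = C1 - y^4 + 2*y^3/3 - y + 4*sqrt(3)*exp(sqrt(3)*y)/3


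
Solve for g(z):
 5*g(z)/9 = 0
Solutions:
 g(z) = 0


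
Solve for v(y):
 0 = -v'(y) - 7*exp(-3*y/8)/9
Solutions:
 v(y) = C1 + 56*exp(-3*y/8)/27


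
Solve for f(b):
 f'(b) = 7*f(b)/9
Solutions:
 f(b) = C1*exp(7*b/9)


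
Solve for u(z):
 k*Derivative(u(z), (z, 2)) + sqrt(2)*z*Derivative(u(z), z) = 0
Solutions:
 u(z) = C1 + C2*sqrt(k)*erf(2^(3/4)*z*sqrt(1/k)/2)


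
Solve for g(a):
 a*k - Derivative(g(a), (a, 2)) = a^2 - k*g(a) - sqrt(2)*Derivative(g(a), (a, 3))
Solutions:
 g(a) = C1*exp(a*(sqrt(2)*(27*k + sqrt((27*k - 1)^2 - 1) - 1)^(1/3) - sqrt(6)*I*(27*k + sqrt((27*k - 1)^2 - 1) - 1)^(1/3) + 2*sqrt(2) - 8/((-sqrt(2) + sqrt(6)*I)*(27*k + sqrt((27*k - 1)^2 - 1) - 1)^(1/3)))/12) + C2*exp(a*(sqrt(2)*(27*k + sqrt((27*k - 1)^2 - 1) - 1)^(1/3) + sqrt(6)*I*(27*k + sqrt((27*k - 1)^2 - 1) - 1)^(1/3) + 2*sqrt(2) + 8/((sqrt(2) + sqrt(6)*I)*(27*k + sqrt((27*k - 1)^2 - 1) - 1)^(1/3)))/12) + C3*exp(sqrt(2)*a*(-(27*k + sqrt((27*k - 1)^2 - 1) - 1)^(1/3) + 1 - 1/(27*k + sqrt((27*k - 1)^2 - 1) - 1)^(1/3))/6) + a^2/k - a + 2/k^2


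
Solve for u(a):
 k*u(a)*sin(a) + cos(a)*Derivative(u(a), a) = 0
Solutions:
 u(a) = C1*exp(k*log(cos(a)))


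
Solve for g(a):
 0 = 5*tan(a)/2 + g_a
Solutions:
 g(a) = C1 + 5*log(cos(a))/2


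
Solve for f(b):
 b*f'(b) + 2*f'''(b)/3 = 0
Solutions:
 f(b) = C1 + Integral(C2*airyai(-2^(2/3)*3^(1/3)*b/2) + C3*airybi(-2^(2/3)*3^(1/3)*b/2), b)


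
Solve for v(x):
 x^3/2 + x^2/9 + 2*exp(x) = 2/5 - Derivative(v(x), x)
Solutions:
 v(x) = C1 - x^4/8 - x^3/27 + 2*x/5 - 2*exp(x)


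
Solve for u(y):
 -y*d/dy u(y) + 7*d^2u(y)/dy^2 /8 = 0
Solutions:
 u(y) = C1 + C2*erfi(2*sqrt(7)*y/7)


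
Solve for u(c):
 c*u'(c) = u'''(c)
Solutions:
 u(c) = C1 + Integral(C2*airyai(c) + C3*airybi(c), c)


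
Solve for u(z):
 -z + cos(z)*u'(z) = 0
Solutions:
 u(z) = C1 + Integral(z/cos(z), z)


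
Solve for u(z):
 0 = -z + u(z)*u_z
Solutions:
 u(z) = -sqrt(C1 + z^2)
 u(z) = sqrt(C1 + z^2)


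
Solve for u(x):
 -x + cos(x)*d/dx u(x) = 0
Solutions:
 u(x) = C1 + Integral(x/cos(x), x)


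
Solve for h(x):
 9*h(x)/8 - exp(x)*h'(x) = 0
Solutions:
 h(x) = C1*exp(-9*exp(-x)/8)


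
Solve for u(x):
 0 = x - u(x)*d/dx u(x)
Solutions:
 u(x) = -sqrt(C1 + x^2)
 u(x) = sqrt(C1 + x^2)


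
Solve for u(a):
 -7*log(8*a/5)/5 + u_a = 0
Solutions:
 u(a) = C1 + 7*a*log(a)/5 - 7*a*log(5)/5 - 7*a/5 + 21*a*log(2)/5


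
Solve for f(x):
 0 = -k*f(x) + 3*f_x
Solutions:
 f(x) = C1*exp(k*x/3)


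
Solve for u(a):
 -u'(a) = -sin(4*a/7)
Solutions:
 u(a) = C1 - 7*cos(4*a/7)/4


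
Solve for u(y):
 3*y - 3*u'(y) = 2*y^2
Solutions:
 u(y) = C1 - 2*y^3/9 + y^2/2


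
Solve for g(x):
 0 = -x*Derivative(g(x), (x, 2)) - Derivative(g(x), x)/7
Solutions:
 g(x) = C1 + C2*x^(6/7)


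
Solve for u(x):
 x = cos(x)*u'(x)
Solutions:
 u(x) = C1 + Integral(x/cos(x), x)


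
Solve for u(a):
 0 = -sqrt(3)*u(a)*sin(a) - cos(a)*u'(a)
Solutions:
 u(a) = C1*cos(a)^(sqrt(3))


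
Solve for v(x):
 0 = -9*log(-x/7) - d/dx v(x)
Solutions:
 v(x) = C1 - 9*x*log(-x) + 9*x*(1 + log(7))


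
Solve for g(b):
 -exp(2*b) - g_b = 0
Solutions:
 g(b) = C1 - exp(2*b)/2


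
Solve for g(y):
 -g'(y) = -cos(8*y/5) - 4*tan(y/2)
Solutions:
 g(y) = C1 - 8*log(cos(y/2)) + 5*sin(8*y/5)/8


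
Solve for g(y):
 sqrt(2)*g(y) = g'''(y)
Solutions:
 g(y) = C3*exp(2^(1/6)*y) + (C1*sin(2^(1/6)*sqrt(3)*y/2) + C2*cos(2^(1/6)*sqrt(3)*y/2))*exp(-2^(1/6)*y/2)


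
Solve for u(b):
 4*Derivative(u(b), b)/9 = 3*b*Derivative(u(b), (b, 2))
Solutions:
 u(b) = C1 + C2*b^(31/27)


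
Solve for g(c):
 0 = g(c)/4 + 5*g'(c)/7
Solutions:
 g(c) = C1*exp(-7*c/20)


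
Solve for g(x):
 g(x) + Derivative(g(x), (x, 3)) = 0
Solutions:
 g(x) = C3*exp(-x) + (C1*sin(sqrt(3)*x/2) + C2*cos(sqrt(3)*x/2))*exp(x/2)


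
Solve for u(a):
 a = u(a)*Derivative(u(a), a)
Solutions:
 u(a) = -sqrt(C1 + a^2)
 u(a) = sqrt(C1 + a^2)


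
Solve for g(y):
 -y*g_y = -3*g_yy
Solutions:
 g(y) = C1 + C2*erfi(sqrt(6)*y/6)


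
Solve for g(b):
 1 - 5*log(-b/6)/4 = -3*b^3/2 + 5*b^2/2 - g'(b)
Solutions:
 g(b) = C1 - 3*b^4/8 + 5*b^3/6 + 5*b*log(-b)/4 + b*(-9 - 5*log(6))/4


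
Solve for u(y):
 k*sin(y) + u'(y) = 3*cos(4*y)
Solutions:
 u(y) = C1 + k*cos(y) + 3*sin(4*y)/4


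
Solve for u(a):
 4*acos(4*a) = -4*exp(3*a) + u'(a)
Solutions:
 u(a) = C1 + 4*a*acos(4*a) - sqrt(1 - 16*a^2) + 4*exp(3*a)/3


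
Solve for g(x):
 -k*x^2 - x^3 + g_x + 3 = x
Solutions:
 g(x) = C1 + k*x^3/3 + x^4/4 + x^2/2 - 3*x


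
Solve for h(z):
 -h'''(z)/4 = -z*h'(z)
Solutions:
 h(z) = C1 + Integral(C2*airyai(2^(2/3)*z) + C3*airybi(2^(2/3)*z), z)


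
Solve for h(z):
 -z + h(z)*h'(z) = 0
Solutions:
 h(z) = -sqrt(C1 + z^2)
 h(z) = sqrt(C1 + z^2)


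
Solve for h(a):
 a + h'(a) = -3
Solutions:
 h(a) = C1 - a^2/2 - 3*a


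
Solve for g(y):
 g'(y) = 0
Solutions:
 g(y) = C1


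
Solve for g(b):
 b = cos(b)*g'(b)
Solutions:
 g(b) = C1 + Integral(b/cos(b), b)


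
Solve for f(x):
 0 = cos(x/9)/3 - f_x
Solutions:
 f(x) = C1 + 3*sin(x/9)


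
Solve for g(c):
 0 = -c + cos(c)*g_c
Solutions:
 g(c) = C1 + Integral(c/cos(c), c)


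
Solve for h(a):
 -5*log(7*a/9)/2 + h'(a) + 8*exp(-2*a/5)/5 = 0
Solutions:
 h(a) = C1 + 5*a*log(a)/2 + a*(-5*log(3) - 5/2 + 5*log(7)/2) + 4*exp(-2*a/5)


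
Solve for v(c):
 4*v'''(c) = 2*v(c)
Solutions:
 v(c) = C3*exp(2^(2/3)*c/2) + (C1*sin(2^(2/3)*sqrt(3)*c/4) + C2*cos(2^(2/3)*sqrt(3)*c/4))*exp(-2^(2/3)*c/4)


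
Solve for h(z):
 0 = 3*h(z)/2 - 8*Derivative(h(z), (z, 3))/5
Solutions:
 h(z) = C3*exp(15^(1/3)*2^(2/3)*z/4) + (C1*sin(2^(2/3)*3^(5/6)*5^(1/3)*z/8) + C2*cos(2^(2/3)*3^(5/6)*5^(1/3)*z/8))*exp(-15^(1/3)*2^(2/3)*z/8)


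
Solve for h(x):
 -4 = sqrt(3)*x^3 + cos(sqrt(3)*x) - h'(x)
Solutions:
 h(x) = C1 + sqrt(3)*x^4/4 + 4*x + sqrt(3)*sin(sqrt(3)*x)/3


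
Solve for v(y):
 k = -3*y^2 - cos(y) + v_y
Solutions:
 v(y) = C1 + k*y + y^3 + sin(y)


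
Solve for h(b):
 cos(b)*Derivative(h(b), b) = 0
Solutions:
 h(b) = C1


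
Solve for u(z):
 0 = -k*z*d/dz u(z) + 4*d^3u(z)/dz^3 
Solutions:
 u(z) = C1 + Integral(C2*airyai(2^(1/3)*k^(1/3)*z/2) + C3*airybi(2^(1/3)*k^(1/3)*z/2), z)


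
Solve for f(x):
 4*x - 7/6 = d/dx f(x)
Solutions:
 f(x) = C1 + 2*x^2 - 7*x/6


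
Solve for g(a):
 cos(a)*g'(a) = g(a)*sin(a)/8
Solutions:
 g(a) = C1/cos(a)^(1/8)


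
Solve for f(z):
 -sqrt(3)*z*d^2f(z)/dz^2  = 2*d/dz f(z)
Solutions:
 f(z) = C1 + C2*z^(1 - 2*sqrt(3)/3)


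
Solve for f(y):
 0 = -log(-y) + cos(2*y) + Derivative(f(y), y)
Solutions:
 f(y) = C1 + y*log(-y) - y - sin(2*y)/2


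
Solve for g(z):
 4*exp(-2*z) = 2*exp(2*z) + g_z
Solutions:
 g(z) = C1 - exp(2*z) - 2*exp(-2*z)


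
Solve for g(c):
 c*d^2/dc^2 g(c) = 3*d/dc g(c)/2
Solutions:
 g(c) = C1 + C2*c^(5/2)


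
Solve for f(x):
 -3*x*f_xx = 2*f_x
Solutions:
 f(x) = C1 + C2*x^(1/3)


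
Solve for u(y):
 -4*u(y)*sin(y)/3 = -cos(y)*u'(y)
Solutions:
 u(y) = C1/cos(y)^(4/3)


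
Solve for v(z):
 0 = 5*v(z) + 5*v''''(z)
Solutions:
 v(z) = (C1*sin(sqrt(2)*z/2) + C2*cos(sqrt(2)*z/2))*exp(-sqrt(2)*z/2) + (C3*sin(sqrt(2)*z/2) + C4*cos(sqrt(2)*z/2))*exp(sqrt(2)*z/2)


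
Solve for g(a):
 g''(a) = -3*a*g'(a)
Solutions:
 g(a) = C1 + C2*erf(sqrt(6)*a/2)


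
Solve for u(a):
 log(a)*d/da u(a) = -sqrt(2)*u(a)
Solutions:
 u(a) = C1*exp(-sqrt(2)*li(a))


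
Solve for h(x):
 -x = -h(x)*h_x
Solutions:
 h(x) = -sqrt(C1 + x^2)
 h(x) = sqrt(C1 + x^2)


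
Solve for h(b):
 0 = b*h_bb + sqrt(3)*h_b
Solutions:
 h(b) = C1 + C2*b^(1 - sqrt(3))


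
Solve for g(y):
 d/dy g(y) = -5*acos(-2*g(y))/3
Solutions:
 Integral(1/acos(-2*_y), (_y, g(y))) = C1 - 5*y/3


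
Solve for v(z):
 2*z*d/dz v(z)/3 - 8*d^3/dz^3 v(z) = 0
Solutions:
 v(z) = C1 + Integral(C2*airyai(18^(1/3)*z/6) + C3*airybi(18^(1/3)*z/6), z)


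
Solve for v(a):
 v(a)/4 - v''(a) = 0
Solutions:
 v(a) = C1*exp(-a/2) + C2*exp(a/2)


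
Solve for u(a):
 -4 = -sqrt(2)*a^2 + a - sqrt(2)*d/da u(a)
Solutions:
 u(a) = C1 - a^3/3 + sqrt(2)*a^2/4 + 2*sqrt(2)*a


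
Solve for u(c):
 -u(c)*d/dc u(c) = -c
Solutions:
 u(c) = -sqrt(C1 + c^2)
 u(c) = sqrt(C1 + c^2)


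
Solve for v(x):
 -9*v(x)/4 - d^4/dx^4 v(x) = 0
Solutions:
 v(x) = (C1*sin(sqrt(3)*x/2) + C2*cos(sqrt(3)*x/2))*exp(-sqrt(3)*x/2) + (C3*sin(sqrt(3)*x/2) + C4*cos(sqrt(3)*x/2))*exp(sqrt(3)*x/2)


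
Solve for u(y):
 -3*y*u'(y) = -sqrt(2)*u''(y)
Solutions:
 u(y) = C1 + C2*erfi(2^(1/4)*sqrt(3)*y/2)


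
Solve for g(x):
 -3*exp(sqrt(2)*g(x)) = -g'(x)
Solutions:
 g(x) = sqrt(2)*(2*log(-1/(C1 + 3*x)) - log(2))/4


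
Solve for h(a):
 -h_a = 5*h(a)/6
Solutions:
 h(a) = C1*exp(-5*a/6)


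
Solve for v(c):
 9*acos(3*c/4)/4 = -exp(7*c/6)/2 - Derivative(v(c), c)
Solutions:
 v(c) = C1 - 9*c*acos(3*c/4)/4 + 3*sqrt(16 - 9*c^2)/4 - 3*exp(7*c/6)/7


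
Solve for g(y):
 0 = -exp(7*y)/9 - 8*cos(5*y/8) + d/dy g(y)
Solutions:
 g(y) = C1 + exp(7*y)/63 + 64*sin(5*y/8)/5


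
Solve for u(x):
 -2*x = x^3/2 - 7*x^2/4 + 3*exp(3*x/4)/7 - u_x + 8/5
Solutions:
 u(x) = C1 + x^4/8 - 7*x^3/12 + x^2 + 8*x/5 + 4*exp(3*x/4)/7


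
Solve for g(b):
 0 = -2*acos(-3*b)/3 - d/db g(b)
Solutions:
 g(b) = C1 - 2*b*acos(-3*b)/3 - 2*sqrt(1 - 9*b^2)/9


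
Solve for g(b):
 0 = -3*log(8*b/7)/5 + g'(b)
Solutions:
 g(b) = C1 + 3*b*log(b)/5 - 3*b*log(7)/5 - 3*b/5 + 9*b*log(2)/5


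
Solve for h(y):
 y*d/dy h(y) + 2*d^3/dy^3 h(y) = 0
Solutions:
 h(y) = C1 + Integral(C2*airyai(-2^(2/3)*y/2) + C3*airybi(-2^(2/3)*y/2), y)


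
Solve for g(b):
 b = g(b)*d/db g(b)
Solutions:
 g(b) = -sqrt(C1 + b^2)
 g(b) = sqrt(C1 + b^2)


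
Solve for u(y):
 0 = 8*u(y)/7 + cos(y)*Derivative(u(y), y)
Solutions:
 u(y) = C1*(sin(y) - 1)^(4/7)/(sin(y) + 1)^(4/7)


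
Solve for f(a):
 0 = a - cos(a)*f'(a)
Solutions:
 f(a) = C1 + Integral(a/cos(a), a)


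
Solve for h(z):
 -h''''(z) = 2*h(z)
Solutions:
 h(z) = (C1*sin(2^(3/4)*z/2) + C2*cos(2^(3/4)*z/2))*exp(-2^(3/4)*z/2) + (C3*sin(2^(3/4)*z/2) + C4*cos(2^(3/4)*z/2))*exp(2^(3/4)*z/2)


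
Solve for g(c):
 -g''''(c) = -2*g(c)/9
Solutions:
 g(c) = C1*exp(-2^(1/4)*sqrt(3)*c/3) + C2*exp(2^(1/4)*sqrt(3)*c/3) + C3*sin(2^(1/4)*sqrt(3)*c/3) + C4*cos(2^(1/4)*sqrt(3)*c/3)


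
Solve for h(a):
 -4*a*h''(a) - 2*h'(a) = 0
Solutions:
 h(a) = C1 + C2*sqrt(a)


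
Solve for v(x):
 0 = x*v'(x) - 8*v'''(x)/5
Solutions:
 v(x) = C1 + Integral(C2*airyai(5^(1/3)*x/2) + C3*airybi(5^(1/3)*x/2), x)


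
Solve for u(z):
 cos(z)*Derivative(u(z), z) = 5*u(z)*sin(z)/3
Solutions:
 u(z) = C1/cos(z)^(5/3)


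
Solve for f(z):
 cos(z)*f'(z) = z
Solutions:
 f(z) = C1 + Integral(z/cos(z), z)


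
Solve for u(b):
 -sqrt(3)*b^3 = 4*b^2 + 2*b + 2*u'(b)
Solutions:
 u(b) = C1 - sqrt(3)*b^4/8 - 2*b^3/3 - b^2/2


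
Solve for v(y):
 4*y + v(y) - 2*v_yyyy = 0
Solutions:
 v(y) = C1*exp(-2^(3/4)*y/2) + C2*exp(2^(3/4)*y/2) + C3*sin(2^(3/4)*y/2) + C4*cos(2^(3/4)*y/2) - 4*y


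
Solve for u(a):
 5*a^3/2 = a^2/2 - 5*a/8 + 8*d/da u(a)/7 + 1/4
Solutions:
 u(a) = C1 + 35*a^4/64 - 7*a^3/48 + 35*a^2/128 - 7*a/32


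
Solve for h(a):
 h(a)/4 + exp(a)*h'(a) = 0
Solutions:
 h(a) = C1*exp(exp(-a)/4)


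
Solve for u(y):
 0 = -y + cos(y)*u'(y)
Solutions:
 u(y) = C1 + Integral(y/cos(y), y)


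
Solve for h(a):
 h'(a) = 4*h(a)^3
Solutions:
 h(a) = -sqrt(2)*sqrt(-1/(C1 + 4*a))/2
 h(a) = sqrt(2)*sqrt(-1/(C1 + 4*a))/2


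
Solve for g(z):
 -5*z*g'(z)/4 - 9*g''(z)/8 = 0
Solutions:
 g(z) = C1 + C2*erf(sqrt(5)*z/3)


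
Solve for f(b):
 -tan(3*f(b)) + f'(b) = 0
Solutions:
 f(b) = -asin(C1*exp(3*b))/3 + pi/3
 f(b) = asin(C1*exp(3*b))/3


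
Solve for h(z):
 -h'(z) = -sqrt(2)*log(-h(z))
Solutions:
 -li(-h(z)) = C1 + sqrt(2)*z


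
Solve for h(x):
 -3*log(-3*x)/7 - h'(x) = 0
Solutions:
 h(x) = C1 - 3*x*log(-x)/7 + 3*x*(1 - log(3))/7


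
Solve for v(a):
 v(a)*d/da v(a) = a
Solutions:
 v(a) = -sqrt(C1 + a^2)
 v(a) = sqrt(C1 + a^2)


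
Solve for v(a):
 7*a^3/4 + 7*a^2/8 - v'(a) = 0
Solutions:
 v(a) = C1 + 7*a^4/16 + 7*a^3/24


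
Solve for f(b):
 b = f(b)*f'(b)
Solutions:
 f(b) = -sqrt(C1 + b^2)
 f(b) = sqrt(C1 + b^2)


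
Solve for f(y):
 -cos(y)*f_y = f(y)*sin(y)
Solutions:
 f(y) = C1*cos(y)


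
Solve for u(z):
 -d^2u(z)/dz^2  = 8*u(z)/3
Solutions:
 u(z) = C1*sin(2*sqrt(6)*z/3) + C2*cos(2*sqrt(6)*z/3)


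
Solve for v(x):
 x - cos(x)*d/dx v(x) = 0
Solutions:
 v(x) = C1 + Integral(x/cos(x), x)


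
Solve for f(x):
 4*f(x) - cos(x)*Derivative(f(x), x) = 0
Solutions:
 f(x) = C1*(sin(x)^2 + 2*sin(x) + 1)/(sin(x)^2 - 2*sin(x) + 1)


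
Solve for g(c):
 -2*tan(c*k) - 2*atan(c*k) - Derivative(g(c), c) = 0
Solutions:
 g(c) = C1 - 2*Piecewise((-log(cos(c*k))/k, Ne(k, 0)), (0, True)) - 2*Piecewise((c*atan(c*k) - log(c^2*k^2 + 1)/(2*k), Ne(k, 0)), (0, True))


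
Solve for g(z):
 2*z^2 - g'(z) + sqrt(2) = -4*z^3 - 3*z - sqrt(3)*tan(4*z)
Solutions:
 g(z) = C1 + z^4 + 2*z^3/3 + 3*z^2/2 + sqrt(2)*z - sqrt(3)*log(cos(4*z))/4


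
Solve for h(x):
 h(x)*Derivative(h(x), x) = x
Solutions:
 h(x) = -sqrt(C1 + x^2)
 h(x) = sqrt(C1 + x^2)


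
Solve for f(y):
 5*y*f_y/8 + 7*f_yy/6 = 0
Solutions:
 f(y) = C1 + C2*erf(sqrt(210)*y/28)


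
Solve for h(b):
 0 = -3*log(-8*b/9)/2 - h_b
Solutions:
 h(b) = C1 - 3*b*log(-b)/2 + b*(-9*log(2)/2 + 3/2 + 3*log(3))


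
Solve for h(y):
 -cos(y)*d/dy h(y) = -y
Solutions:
 h(y) = C1 + Integral(y/cos(y), y)


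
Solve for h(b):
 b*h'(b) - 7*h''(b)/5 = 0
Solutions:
 h(b) = C1 + C2*erfi(sqrt(70)*b/14)


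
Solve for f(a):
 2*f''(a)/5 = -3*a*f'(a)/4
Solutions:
 f(a) = C1 + C2*erf(sqrt(15)*a/4)


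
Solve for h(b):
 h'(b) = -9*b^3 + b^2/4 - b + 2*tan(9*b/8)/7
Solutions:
 h(b) = C1 - 9*b^4/4 + b^3/12 - b^2/2 - 16*log(cos(9*b/8))/63


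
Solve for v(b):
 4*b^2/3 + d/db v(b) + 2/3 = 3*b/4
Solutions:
 v(b) = C1 - 4*b^3/9 + 3*b^2/8 - 2*b/3


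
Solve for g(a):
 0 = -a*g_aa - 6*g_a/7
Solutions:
 g(a) = C1 + C2*a^(1/7)


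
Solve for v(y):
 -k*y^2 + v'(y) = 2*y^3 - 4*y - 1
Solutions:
 v(y) = C1 + k*y^3/3 + y^4/2 - 2*y^2 - y


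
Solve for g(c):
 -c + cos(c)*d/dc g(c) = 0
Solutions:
 g(c) = C1 + Integral(c/cos(c), c)


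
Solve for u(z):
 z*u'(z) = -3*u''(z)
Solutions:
 u(z) = C1 + C2*erf(sqrt(6)*z/6)


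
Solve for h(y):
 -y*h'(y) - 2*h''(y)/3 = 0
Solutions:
 h(y) = C1 + C2*erf(sqrt(3)*y/2)


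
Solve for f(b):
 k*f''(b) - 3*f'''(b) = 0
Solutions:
 f(b) = C1 + C2*b + C3*exp(b*k/3)


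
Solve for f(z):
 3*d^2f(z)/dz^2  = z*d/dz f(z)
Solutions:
 f(z) = C1 + C2*erfi(sqrt(6)*z/6)


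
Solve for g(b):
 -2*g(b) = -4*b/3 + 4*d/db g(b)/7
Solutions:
 g(b) = C1*exp(-7*b/2) + 2*b/3 - 4/21


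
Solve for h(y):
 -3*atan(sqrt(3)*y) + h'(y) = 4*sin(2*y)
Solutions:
 h(y) = C1 + 3*y*atan(sqrt(3)*y) - sqrt(3)*log(3*y^2 + 1)/2 - 2*cos(2*y)


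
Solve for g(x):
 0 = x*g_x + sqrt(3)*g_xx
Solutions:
 g(x) = C1 + C2*erf(sqrt(2)*3^(3/4)*x/6)


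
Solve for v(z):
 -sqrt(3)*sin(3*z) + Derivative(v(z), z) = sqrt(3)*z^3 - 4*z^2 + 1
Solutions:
 v(z) = C1 + sqrt(3)*z^4/4 - 4*z^3/3 + z - sqrt(3)*cos(3*z)/3


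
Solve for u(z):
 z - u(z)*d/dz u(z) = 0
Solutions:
 u(z) = -sqrt(C1 + z^2)
 u(z) = sqrt(C1 + z^2)


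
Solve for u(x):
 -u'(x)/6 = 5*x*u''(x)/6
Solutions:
 u(x) = C1 + C2*x^(4/5)


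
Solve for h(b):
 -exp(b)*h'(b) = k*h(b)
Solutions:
 h(b) = C1*exp(k*exp(-b))


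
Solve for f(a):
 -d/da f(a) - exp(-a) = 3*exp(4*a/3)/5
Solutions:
 f(a) = C1 - 9*exp(4*a/3)/20 + exp(-a)


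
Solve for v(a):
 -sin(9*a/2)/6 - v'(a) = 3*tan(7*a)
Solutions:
 v(a) = C1 + 3*log(cos(7*a))/7 + cos(9*a/2)/27


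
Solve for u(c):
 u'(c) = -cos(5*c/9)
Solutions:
 u(c) = C1 - 9*sin(5*c/9)/5


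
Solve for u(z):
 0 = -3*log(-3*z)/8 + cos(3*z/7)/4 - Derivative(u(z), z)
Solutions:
 u(z) = C1 - 3*z*log(-z)/8 - 3*z*log(3)/8 + 3*z/8 + 7*sin(3*z/7)/12


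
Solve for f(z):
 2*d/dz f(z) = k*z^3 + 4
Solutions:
 f(z) = C1 + k*z^4/8 + 2*z


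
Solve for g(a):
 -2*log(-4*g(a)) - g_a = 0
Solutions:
 Integral(1/(log(-_y) + 2*log(2)), (_y, g(a)))/2 = C1 - a


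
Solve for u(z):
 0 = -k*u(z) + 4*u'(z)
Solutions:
 u(z) = C1*exp(k*z/4)


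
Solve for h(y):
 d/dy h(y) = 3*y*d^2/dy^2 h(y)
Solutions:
 h(y) = C1 + C2*y^(4/3)


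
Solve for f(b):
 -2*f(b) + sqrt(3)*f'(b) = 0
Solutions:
 f(b) = C1*exp(2*sqrt(3)*b/3)


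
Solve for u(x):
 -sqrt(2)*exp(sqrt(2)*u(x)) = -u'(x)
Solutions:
 u(x) = sqrt(2)*(2*log(-1/(C1 + sqrt(2)*x)) - log(2))/4


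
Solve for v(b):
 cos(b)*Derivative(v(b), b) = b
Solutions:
 v(b) = C1 + Integral(b/cos(b), b)


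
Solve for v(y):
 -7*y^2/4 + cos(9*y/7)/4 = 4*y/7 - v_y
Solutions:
 v(y) = C1 + 7*y^3/12 + 2*y^2/7 - 7*sin(9*y/7)/36


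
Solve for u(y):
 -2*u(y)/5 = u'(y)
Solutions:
 u(y) = C1*exp(-2*y/5)


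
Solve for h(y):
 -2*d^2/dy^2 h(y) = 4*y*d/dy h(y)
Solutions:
 h(y) = C1 + C2*erf(y)


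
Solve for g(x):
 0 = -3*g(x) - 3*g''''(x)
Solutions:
 g(x) = (C1*sin(sqrt(2)*x/2) + C2*cos(sqrt(2)*x/2))*exp(-sqrt(2)*x/2) + (C3*sin(sqrt(2)*x/2) + C4*cos(sqrt(2)*x/2))*exp(sqrt(2)*x/2)


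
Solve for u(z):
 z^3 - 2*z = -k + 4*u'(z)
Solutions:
 u(z) = C1 + k*z/4 + z^4/16 - z^2/4


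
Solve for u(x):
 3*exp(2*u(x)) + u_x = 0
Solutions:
 u(x) = log(-sqrt(-1/(C1 - 3*x))) - log(2)/2
 u(x) = log(-1/(C1 - 3*x))/2 - log(2)/2


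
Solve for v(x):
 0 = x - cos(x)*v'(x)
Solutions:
 v(x) = C1 + Integral(x/cos(x), x)


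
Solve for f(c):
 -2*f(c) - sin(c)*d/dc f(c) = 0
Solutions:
 f(c) = C1*(cos(c) + 1)/(cos(c) - 1)


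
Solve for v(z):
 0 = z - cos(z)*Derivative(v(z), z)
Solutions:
 v(z) = C1 + Integral(z/cos(z), z)


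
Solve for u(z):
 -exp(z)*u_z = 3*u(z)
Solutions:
 u(z) = C1*exp(3*exp(-z))


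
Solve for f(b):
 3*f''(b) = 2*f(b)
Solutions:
 f(b) = C1*exp(-sqrt(6)*b/3) + C2*exp(sqrt(6)*b/3)


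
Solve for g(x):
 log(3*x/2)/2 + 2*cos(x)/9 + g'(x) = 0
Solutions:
 g(x) = C1 - x*log(x)/2 - x*log(3) + x/2 + x*log(6)/2 - 2*sin(x)/9


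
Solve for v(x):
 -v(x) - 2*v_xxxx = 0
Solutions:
 v(x) = (C1*sin(2^(1/4)*x/2) + C2*cos(2^(1/4)*x/2))*exp(-2^(1/4)*x/2) + (C3*sin(2^(1/4)*x/2) + C4*cos(2^(1/4)*x/2))*exp(2^(1/4)*x/2)


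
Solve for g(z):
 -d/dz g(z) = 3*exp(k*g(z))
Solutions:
 g(z) = Piecewise((log(1/(C1*k + 3*k*z))/k, Ne(k, 0)), (nan, True))
 g(z) = Piecewise((C1 - 3*z, Eq(k, 0)), (nan, True))


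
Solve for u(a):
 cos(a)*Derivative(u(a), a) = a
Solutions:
 u(a) = C1 + Integral(a/cos(a), a)


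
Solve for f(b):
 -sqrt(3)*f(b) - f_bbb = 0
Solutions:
 f(b) = C3*exp(-3^(1/6)*b) + (C1*sin(3^(2/3)*b/2) + C2*cos(3^(2/3)*b/2))*exp(3^(1/6)*b/2)


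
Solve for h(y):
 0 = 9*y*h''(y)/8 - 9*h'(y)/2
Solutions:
 h(y) = C1 + C2*y^5


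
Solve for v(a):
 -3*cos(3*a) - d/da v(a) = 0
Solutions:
 v(a) = C1 - sin(3*a)


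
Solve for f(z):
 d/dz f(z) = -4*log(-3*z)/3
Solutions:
 f(z) = C1 - 4*z*log(-z)/3 + 4*z*(1 - log(3))/3


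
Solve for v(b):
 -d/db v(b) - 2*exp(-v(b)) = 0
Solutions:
 v(b) = log(C1 - 2*b)


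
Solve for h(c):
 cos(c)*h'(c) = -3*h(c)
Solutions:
 h(c) = C1*(sin(c) - 1)^(3/2)/(sin(c) + 1)^(3/2)


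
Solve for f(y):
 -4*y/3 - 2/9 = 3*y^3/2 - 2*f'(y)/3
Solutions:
 f(y) = C1 + 9*y^4/16 + y^2 + y/3


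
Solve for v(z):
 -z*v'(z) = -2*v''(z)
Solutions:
 v(z) = C1 + C2*erfi(z/2)


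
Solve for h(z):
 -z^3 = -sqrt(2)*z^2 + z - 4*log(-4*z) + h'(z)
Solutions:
 h(z) = C1 - z^4/4 + sqrt(2)*z^3/3 - z^2/2 + 4*z*log(-z) + 4*z*(-1 + 2*log(2))


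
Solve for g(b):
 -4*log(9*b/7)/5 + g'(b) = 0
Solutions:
 g(b) = C1 + 4*b*log(b)/5 - 4*b*log(7)/5 - 4*b/5 + 8*b*log(3)/5


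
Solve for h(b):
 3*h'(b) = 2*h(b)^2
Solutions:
 h(b) = -3/(C1 + 2*b)


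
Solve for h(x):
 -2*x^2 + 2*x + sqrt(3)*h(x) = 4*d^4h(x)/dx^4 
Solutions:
 h(x) = C1*exp(-sqrt(2)*3^(1/8)*x/2) + C2*exp(sqrt(2)*3^(1/8)*x/2) + C3*sin(sqrt(2)*3^(1/8)*x/2) + C4*cos(sqrt(2)*3^(1/8)*x/2) + 2*sqrt(3)*x^2/3 - 2*sqrt(3)*x/3


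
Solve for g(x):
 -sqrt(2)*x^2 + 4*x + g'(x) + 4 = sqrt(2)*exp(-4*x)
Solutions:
 g(x) = C1 + sqrt(2)*x^3/3 - 2*x^2 - 4*x - sqrt(2)*exp(-4*x)/4


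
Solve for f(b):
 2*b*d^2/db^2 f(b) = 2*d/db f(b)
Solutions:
 f(b) = C1 + C2*b^2


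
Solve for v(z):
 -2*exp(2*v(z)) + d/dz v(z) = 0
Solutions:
 v(z) = log(-sqrt(-1/(C1 + 2*z))) - log(2)/2
 v(z) = log(-1/(C1 + 2*z))/2 - log(2)/2


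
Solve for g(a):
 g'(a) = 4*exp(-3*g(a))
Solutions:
 g(a) = log(C1 + 12*a)/3
 g(a) = log((-3^(1/3) - 3^(5/6)*I)*(C1 + 4*a)^(1/3)/2)
 g(a) = log((-3^(1/3) + 3^(5/6)*I)*(C1 + 4*a)^(1/3)/2)


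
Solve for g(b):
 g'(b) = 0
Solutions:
 g(b) = C1


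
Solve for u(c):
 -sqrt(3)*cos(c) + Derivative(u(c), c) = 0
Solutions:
 u(c) = C1 + sqrt(3)*sin(c)


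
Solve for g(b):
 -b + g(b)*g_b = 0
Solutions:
 g(b) = -sqrt(C1 + b^2)
 g(b) = sqrt(C1 + b^2)


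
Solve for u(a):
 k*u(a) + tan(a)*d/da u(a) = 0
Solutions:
 u(a) = C1*exp(-k*log(sin(a)))


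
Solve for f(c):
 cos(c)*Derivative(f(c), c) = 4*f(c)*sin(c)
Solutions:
 f(c) = C1/cos(c)^4


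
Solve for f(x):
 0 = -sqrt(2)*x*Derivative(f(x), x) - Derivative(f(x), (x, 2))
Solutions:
 f(x) = C1 + C2*erf(2^(3/4)*x/2)


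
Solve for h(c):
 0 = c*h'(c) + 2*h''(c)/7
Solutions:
 h(c) = C1 + C2*erf(sqrt(7)*c/2)


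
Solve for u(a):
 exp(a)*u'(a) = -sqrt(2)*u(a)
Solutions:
 u(a) = C1*exp(sqrt(2)*exp(-a))


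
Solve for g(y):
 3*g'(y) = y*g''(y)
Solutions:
 g(y) = C1 + C2*y^4


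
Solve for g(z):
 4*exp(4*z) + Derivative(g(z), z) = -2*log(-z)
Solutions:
 g(z) = C1 - 2*z*log(-z) + 2*z - exp(4*z)


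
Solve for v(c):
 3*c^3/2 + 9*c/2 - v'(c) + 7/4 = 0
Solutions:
 v(c) = C1 + 3*c^4/8 + 9*c^2/4 + 7*c/4


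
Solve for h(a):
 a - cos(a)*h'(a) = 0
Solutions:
 h(a) = C1 + Integral(a/cos(a), a)


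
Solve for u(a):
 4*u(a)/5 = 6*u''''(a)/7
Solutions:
 u(a) = C1*exp(-14^(1/4)*15^(3/4)*a/15) + C2*exp(14^(1/4)*15^(3/4)*a/15) + C3*sin(14^(1/4)*15^(3/4)*a/15) + C4*cos(14^(1/4)*15^(3/4)*a/15)


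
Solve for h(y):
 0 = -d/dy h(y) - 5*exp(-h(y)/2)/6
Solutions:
 h(y) = 2*log(C1 - 5*y/12)


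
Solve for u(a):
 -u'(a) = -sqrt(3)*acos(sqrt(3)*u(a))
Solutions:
 Integral(1/acos(sqrt(3)*_y), (_y, u(a))) = C1 + sqrt(3)*a


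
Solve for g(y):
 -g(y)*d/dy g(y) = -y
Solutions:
 g(y) = -sqrt(C1 + y^2)
 g(y) = sqrt(C1 + y^2)


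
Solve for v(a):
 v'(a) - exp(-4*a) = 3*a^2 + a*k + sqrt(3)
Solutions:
 v(a) = C1 + a^3 + a^2*k/2 + sqrt(3)*a - exp(-4*a)/4


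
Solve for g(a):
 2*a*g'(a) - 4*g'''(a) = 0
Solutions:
 g(a) = C1 + Integral(C2*airyai(2^(2/3)*a/2) + C3*airybi(2^(2/3)*a/2), a)


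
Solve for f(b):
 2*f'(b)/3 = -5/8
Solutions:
 f(b) = C1 - 15*b/16


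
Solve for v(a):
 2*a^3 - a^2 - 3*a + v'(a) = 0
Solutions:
 v(a) = C1 - a^4/2 + a^3/3 + 3*a^2/2


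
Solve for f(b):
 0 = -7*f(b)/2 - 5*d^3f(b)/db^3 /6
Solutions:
 f(b) = C3*exp(-21^(1/3)*5^(2/3)*b/5) + (C1*sin(3^(5/6)*5^(2/3)*7^(1/3)*b/10) + C2*cos(3^(5/6)*5^(2/3)*7^(1/3)*b/10))*exp(21^(1/3)*5^(2/3)*b/10)


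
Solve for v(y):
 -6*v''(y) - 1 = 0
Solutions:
 v(y) = C1 + C2*y - y^2/12


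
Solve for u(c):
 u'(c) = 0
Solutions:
 u(c) = C1


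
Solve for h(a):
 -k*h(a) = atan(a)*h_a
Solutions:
 h(a) = C1*exp(-k*Integral(1/atan(a), a))


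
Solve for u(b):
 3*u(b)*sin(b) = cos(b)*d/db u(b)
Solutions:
 u(b) = C1/cos(b)^3


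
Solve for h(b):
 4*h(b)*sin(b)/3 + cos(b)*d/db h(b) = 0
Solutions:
 h(b) = C1*cos(b)^(4/3)


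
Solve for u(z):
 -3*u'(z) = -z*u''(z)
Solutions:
 u(z) = C1 + C2*z^4


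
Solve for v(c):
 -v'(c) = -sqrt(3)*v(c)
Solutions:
 v(c) = C1*exp(sqrt(3)*c)


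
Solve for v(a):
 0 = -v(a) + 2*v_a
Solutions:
 v(a) = C1*exp(a/2)


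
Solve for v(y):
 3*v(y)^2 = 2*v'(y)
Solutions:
 v(y) = -2/(C1 + 3*y)


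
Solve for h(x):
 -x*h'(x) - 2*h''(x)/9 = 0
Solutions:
 h(x) = C1 + C2*erf(3*x/2)


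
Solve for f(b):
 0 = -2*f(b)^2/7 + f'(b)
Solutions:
 f(b) = -7/(C1 + 2*b)


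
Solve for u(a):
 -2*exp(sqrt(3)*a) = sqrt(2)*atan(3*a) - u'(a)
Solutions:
 u(a) = C1 + sqrt(2)*(a*atan(3*a) - log(9*a^2 + 1)/6) + 2*sqrt(3)*exp(sqrt(3)*a)/3


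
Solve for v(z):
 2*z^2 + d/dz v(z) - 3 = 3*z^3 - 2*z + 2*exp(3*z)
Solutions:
 v(z) = C1 + 3*z^4/4 - 2*z^3/3 - z^2 + 3*z + 2*exp(3*z)/3


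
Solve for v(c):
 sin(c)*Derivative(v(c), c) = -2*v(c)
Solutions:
 v(c) = C1*(cos(c) + 1)/(cos(c) - 1)


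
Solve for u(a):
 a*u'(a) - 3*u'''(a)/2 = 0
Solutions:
 u(a) = C1 + Integral(C2*airyai(2^(1/3)*3^(2/3)*a/3) + C3*airybi(2^(1/3)*3^(2/3)*a/3), a)


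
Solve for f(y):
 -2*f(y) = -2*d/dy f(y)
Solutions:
 f(y) = C1*exp(y)


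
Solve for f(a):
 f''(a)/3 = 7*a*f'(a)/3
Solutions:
 f(a) = C1 + C2*erfi(sqrt(14)*a/2)


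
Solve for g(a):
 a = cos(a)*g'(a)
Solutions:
 g(a) = C1 + Integral(a/cos(a), a)


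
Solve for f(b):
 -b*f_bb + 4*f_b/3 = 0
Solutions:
 f(b) = C1 + C2*b^(7/3)


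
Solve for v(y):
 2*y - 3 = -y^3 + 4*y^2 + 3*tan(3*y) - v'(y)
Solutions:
 v(y) = C1 - y^4/4 + 4*y^3/3 - y^2 + 3*y - log(cos(3*y))


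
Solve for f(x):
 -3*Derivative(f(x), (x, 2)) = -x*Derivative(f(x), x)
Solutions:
 f(x) = C1 + C2*erfi(sqrt(6)*x/6)


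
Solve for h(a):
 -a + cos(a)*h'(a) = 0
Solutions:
 h(a) = C1 + Integral(a/cos(a), a)


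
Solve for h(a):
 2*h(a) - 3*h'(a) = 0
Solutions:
 h(a) = C1*exp(2*a/3)


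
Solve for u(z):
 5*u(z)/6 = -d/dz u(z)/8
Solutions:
 u(z) = C1*exp(-20*z/3)


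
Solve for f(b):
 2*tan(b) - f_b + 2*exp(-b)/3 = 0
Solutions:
 f(b) = C1 + log(tan(b)^2 + 1) - 2*exp(-b)/3


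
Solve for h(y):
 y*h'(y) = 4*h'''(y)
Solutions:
 h(y) = C1 + Integral(C2*airyai(2^(1/3)*y/2) + C3*airybi(2^(1/3)*y/2), y)


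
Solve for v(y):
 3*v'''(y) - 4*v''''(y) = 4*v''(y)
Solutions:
 v(y) = C1 + C2*y + (C3*sin(sqrt(55)*y/8) + C4*cos(sqrt(55)*y/8))*exp(3*y/8)


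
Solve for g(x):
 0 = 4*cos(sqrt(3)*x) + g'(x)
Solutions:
 g(x) = C1 - 4*sqrt(3)*sin(sqrt(3)*x)/3


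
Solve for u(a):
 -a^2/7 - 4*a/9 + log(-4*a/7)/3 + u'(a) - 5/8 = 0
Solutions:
 u(a) = C1 + a^3/21 + 2*a^2/9 - a*log(-a)/3 + a*(-16*log(2) + 8*log(7) + 23)/24


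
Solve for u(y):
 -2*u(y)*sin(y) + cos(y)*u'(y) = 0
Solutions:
 u(y) = C1/cos(y)^2


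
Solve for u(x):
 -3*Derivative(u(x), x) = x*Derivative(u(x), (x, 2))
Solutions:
 u(x) = C1 + C2/x^2


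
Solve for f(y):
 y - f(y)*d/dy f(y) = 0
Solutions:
 f(y) = -sqrt(C1 + y^2)
 f(y) = sqrt(C1 + y^2)


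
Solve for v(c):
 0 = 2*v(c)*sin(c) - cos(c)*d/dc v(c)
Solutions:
 v(c) = C1/cos(c)^2


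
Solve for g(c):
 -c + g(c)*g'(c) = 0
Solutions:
 g(c) = -sqrt(C1 + c^2)
 g(c) = sqrt(C1 + c^2)


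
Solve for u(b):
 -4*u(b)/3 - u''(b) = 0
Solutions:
 u(b) = C1*sin(2*sqrt(3)*b/3) + C2*cos(2*sqrt(3)*b/3)


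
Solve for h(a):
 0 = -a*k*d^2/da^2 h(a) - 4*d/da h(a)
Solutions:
 h(a) = C1 + a^(((re(k) - 4)*re(k) + im(k)^2)/(re(k)^2 + im(k)^2))*(C2*sin(4*log(a)*Abs(im(k))/(re(k)^2 + im(k)^2)) + C3*cos(4*log(a)*im(k)/(re(k)^2 + im(k)^2)))


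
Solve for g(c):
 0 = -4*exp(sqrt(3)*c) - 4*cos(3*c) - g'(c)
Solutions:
 g(c) = C1 - 4*sqrt(3)*exp(sqrt(3)*c)/3 - 4*sin(3*c)/3


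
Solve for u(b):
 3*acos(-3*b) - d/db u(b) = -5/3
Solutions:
 u(b) = C1 + 3*b*acos(-3*b) + 5*b/3 + sqrt(1 - 9*b^2)


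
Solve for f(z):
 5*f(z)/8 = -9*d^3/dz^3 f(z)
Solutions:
 f(z) = C3*exp(-15^(1/3)*z/6) + (C1*sin(3^(5/6)*5^(1/3)*z/12) + C2*cos(3^(5/6)*5^(1/3)*z/12))*exp(15^(1/3)*z/12)


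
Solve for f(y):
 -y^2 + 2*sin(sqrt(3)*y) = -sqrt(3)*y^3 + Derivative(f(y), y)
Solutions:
 f(y) = C1 + sqrt(3)*y^4/4 - y^3/3 - 2*sqrt(3)*cos(sqrt(3)*y)/3


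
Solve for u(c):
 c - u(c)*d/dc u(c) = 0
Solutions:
 u(c) = -sqrt(C1 + c^2)
 u(c) = sqrt(C1 + c^2)
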